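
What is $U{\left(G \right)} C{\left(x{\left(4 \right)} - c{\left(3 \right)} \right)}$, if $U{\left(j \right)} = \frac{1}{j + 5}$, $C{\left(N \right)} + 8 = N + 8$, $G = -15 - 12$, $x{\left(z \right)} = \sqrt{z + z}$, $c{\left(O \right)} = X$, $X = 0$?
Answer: $- \frac{\sqrt{2}}{11} \approx -0.12856$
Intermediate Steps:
$c{\left(O \right)} = 0$
$x{\left(z \right)} = \sqrt{2} \sqrt{z}$ ($x{\left(z \right)} = \sqrt{2 z} = \sqrt{2} \sqrt{z}$)
$G = -27$ ($G = -15 - 12 = -27$)
$C{\left(N \right)} = N$ ($C{\left(N \right)} = -8 + \left(N + 8\right) = -8 + \left(8 + N\right) = N$)
$U{\left(j \right)} = \frac{1}{5 + j}$
$U{\left(G \right)} C{\left(x{\left(4 \right)} - c{\left(3 \right)} \right)} = \frac{\sqrt{2} \sqrt{4} - 0}{5 - 27} = \frac{\sqrt{2} \cdot 2 + 0}{-22} = - \frac{2 \sqrt{2} + 0}{22} = - \frac{2 \sqrt{2}}{22} = - \frac{\sqrt{2}}{11}$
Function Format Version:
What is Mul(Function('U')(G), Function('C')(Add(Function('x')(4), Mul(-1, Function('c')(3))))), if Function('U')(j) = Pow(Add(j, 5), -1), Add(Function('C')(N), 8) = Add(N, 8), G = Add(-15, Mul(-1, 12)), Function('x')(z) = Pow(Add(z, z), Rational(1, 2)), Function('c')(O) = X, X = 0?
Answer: Mul(Rational(-1, 11), Pow(2, Rational(1, 2))) ≈ -0.12856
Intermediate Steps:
Function('c')(O) = 0
Function('x')(z) = Mul(Pow(2, Rational(1, 2)), Pow(z, Rational(1, 2))) (Function('x')(z) = Pow(Mul(2, z), Rational(1, 2)) = Mul(Pow(2, Rational(1, 2)), Pow(z, Rational(1, 2))))
G = -27 (G = Add(-15, -12) = -27)
Function('C')(N) = N (Function('C')(N) = Add(-8, Add(N, 8)) = Add(-8, Add(8, N)) = N)
Function('U')(j) = Pow(Add(5, j), -1)
Mul(Function('U')(G), Function('C')(Add(Function('x')(4), Mul(-1, Function('c')(3))))) = Mul(Pow(Add(5, -27), -1), Add(Mul(Pow(2, Rational(1, 2)), Pow(4, Rational(1, 2))), Mul(-1, 0))) = Mul(Pow(-22, -1), Add(Mul(Pow(2, Rational(1, 2)), 2), 0)) = Mul(Rational(-1, 22), Add(Mul(2, Pow(2, Rational(1, 2))), 0)) = Mul(Rational(-1, 22), Mul(2, Pow(2, Rational(1, 2)))) = Mul(Rational(-1, 11), Pow(2, Rational(1, 2)))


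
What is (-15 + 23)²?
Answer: 64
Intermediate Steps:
(-15 + 23)² = 8² = 64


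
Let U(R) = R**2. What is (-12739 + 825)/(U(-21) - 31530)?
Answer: 11914/31089 ≈ 0.38322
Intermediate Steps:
(-12739 + 825)/(U(-21) - 31530) = (-12739 + 825)/((-21)**2 - 31530) = -11914/(441 - 31530) = -11914/(-31089) = -11914*(-1/31089) = 11914/31089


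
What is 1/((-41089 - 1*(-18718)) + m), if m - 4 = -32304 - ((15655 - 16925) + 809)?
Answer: -1/54210 ≈ -1.8447e-5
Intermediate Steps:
m = -31839 (m = 4 + (-32304 - ((15655 - 16925) + 809)) = 4 + (-32304 - (-1270 + 809)) = 4 + (-32304 - 1*(-461)) = 4 + (-32304 + 461) = 4 - 31843 = -31839)
1/((-41089 - 1*(-18718)) + m) = 1/((-41089 - 1*(-18718)) - 31839) = 1/((-41089 + 18718) - 31839) = 1/(-22371 - 31839) = 1/(-54210) = -1/54210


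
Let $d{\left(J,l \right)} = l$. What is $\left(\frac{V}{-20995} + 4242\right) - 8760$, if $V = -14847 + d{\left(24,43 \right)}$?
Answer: $- \frac{94840606}{20995} \approx -4517.3$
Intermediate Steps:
$V = -14804$ ($V = -14847 + 43 = -14804$)
$\left(\frac{V}{-20995} + 4242\right) - 8760 = \left(- \frac{14804}{-20995} + 4242\right) - 8760 = \left(\left(-14804\right) \left(- \frac{1}{20995}\right) + 4242\right) - 8760 = \left(\frac{14804}{20995} + 4242\right) - 8760 = \frac{89075594}{20995} - 8760 = - \frac{94840606}{20995}$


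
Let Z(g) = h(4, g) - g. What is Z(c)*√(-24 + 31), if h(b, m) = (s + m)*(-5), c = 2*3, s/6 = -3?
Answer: 54*√7 ≈ 142.87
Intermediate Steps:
s = -18 (s = 6*(-3) = -18)
c = 6
h(b, m) = 90 - 5*m (h(b, m) = (-18 + m)*(-5) = 90 - 5*m)
Z(g) = 90 - 6*g (Z(g) = (90 - 5*g) - g = 90 - 6*g)
Z(c)*√(-24 + 31) = (90 - 6*6)*√(-24 + 31) = (90 - 36)*√7 = 54*√7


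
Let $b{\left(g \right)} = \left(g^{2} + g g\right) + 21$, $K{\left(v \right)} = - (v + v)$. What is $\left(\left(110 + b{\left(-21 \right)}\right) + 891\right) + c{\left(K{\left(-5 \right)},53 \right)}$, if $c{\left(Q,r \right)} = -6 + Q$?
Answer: $1908$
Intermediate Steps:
$K{\left(v \right)} = - 2 v$
$b{\left(g \right)} = 21 + 2 g^{2}$ ($b{\left(g \right)} = \left(g^{2} + g^{2}\right) + 21 = 2 g^{2} + 21 = 21 + 2 g^{2}$)
$\left(\left(110 + b{\left(-21 \right)}\right) + 891\right) + c{\left(K{\left(-5 \right)},53 \right)} = \left(\left(110 + \left(21 + 2 \left(-21\right)^{2}\right)\right) + 891\right) - -4 = \left(\left(110 + \left(21 + 2 \cdot 441\right)\right) + 891\right) + \left(-6 + 10\right) = \left(\left(110 + \left(21 + 882\right)\right) + 891\right) + 4 = \left(\left(110 + 903\right) + 891\right) + 4 = \left(1013 + 891\right) + 4 = 1904 + 4 = 1908$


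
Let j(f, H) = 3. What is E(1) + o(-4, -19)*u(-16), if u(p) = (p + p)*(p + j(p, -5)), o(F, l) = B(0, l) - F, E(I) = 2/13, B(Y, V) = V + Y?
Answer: -81118/13 ≈ -6239.8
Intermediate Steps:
E(I) = 2/13 (E(I) = 2*(1/13) = 2/13)
o(F, l) = l - F (o(F, l) = (l + 0) - F = l - F)
u(p) = 2*p*(3 + p) (u(p) = (p + p)*(p + 3) = (2*p)*(3 + p) = 2*p*(3 + p))
E(1) + o(-4, -19)*u(-16) = 2/13 + (-19 - 1*(-4))*(2*(-16)*(3 - 16)) = 2/13 + (-19 + 4)*(2*(-16)*(-13)) = 2/13 - 15*416 = 2/13 - 6240 = -81118/13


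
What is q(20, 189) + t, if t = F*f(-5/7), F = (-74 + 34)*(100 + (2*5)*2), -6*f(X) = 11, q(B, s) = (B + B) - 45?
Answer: 8795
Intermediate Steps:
q(B, s) = -45 + 2*B (q(B, s) = 2*B - 45 = -45 + 2*B)
f(X) = -11/6 (f(X) = -⅙*11 = -11/6)
F = -4800 (F = -40*(100 + 10*2) = -40*(100 + 20) = -40*120 = -4800)
t = 8800 (t = -4800*(-11/6) = 8800)
q(20, 189) + t = (-45 + 2*20) + 8800 = (-45 + 40) + 8800 = -5 + 8800 = 8795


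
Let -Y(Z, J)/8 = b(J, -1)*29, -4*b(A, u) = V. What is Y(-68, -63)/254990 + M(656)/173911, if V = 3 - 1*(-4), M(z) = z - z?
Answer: 203/127495 ≈ 0.0015922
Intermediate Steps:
M(z) = 0
V = 7 (V = 3 + 4 = 7)
b(A, u) = -7/4 (b(A, u) = -¼*7 = -7/4)
Y(Z, J) = 406 (Y(Z, J) = -(-14)*29 = -8*(-203/4) = 406)
Y(-68, -63)/254990 + M(656)/173911 = 406/254990 + 0/173911 = 406*(1/254990) + 0*(1/173911) = 203/127495 + 0 = 203/127495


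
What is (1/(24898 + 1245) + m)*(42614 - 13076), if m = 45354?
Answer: 35022900084174/26143 ≈ 1.3397e+9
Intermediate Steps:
(1/(24898 + 1245) + m)*(42614 - 13076) = (1/(24898 + 1245) + 45354)*(42614 - 13076) = (1/26143 + 45354)*29538 = (1185689623/26143)*29538 = 35022900084174/26143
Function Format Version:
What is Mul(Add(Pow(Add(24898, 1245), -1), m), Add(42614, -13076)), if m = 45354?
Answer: Rational(35022900084174, 26143) ≈ 1.3397e+9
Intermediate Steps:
Mul(Add(Pow(Add(24898, 1245), -1), m), Add(42614, -13076)) = Mul(Add(Pow(Add(24898, 1245), -1), 45354), Add(42614, -13076)) = Mul(Add(Pow(26143, -1), 45354), 29538) = Mul(Add(Rational(1, 26143), 45354), 29538) = Mul(Rational(1185689623, 26143), 29538) = Rational(35022900084174, 26143)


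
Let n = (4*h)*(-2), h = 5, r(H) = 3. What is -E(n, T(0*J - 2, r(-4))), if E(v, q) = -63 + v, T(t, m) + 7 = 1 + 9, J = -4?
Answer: 103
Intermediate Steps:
T(t, m) = 3 (T(t, m) = -7 + (1 + 9) = -7 + 10 = 3)
n = -40 (n = (4*5)*(-2) = 20*(-2) = -40)
-E(n, T(0*J - 2, r(-4))) = -(-63 - 40) = -1*(-103) = 103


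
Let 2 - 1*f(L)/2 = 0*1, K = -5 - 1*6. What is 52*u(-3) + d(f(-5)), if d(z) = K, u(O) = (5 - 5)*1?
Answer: -11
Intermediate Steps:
u(O) = 0 (u(O) = 0*1 = 0)
K = -11 (K = -5 - 6 = -11)
f(L) = 4 (f(L) = 4 - 0 = 4 - 2*0 = 4 + 0 = 4)
d(z) = -11
52*u(-3) + d(f(-5)) = 52*0 - 11 = 0 - 11 = -11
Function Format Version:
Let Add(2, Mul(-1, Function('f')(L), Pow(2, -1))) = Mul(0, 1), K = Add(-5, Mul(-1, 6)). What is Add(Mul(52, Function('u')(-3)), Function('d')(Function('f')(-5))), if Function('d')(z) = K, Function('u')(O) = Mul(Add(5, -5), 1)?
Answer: -11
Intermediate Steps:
Function('u')(O) = 0 (Function('u')(O) = Mul(0, 1) = 0)
K = -11 (K = Add(-5, -6) = -11)
Function('f')(L) = 4 (Function('f')(L) = Add(4, Mul(-2, Mul(0, 1))) = Add(4, Mul(-2, 0)) = Add(4, 0) = 4)
Function('d')(z) = -11
Add(Mul(52, Function('u')(-3)), Function('d')(Function('f')(-5))) = Add(Mul(52, 0), -11) = Add(0, -11) = -11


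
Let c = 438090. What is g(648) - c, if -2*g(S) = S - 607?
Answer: -876221/2 ≈ -4.3811e+5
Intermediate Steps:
g(S) = 607/2 - S/2 (g(S) = -(S - 607)/2 = -(-607 + S)/2 = 607/2 - S/2)
g(648) - c = (607/2 - 1/2*648) - 1*438090 = (607/2 - 324) - 438090 = -41/2 - 438090 = -876221/2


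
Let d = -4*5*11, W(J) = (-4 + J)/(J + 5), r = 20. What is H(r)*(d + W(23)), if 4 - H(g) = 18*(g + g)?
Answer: 1099239/7 ≈ 1.5703e+5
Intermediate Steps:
H(g) = 4 - 36*g (H(g) = 4 - 18*(g + g) = 4 - 18*2*g = 4 - 36*g)
W(J) = (-4 + J)/(5 + J)
d = -220 (d = -20*11 = -220)
H(r)*(d + W(23)) = (4 - 36*20)*(-220 + (-4 + 23)/(5 + 23)) = (4 - 720)*(-220 + 19/28) = -716*(-220 + (1/28)*19) = -716*(-220 + 19/28) = -716*(-6141/28) = 1099239/7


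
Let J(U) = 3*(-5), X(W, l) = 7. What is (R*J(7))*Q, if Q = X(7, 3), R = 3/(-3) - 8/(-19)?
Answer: 1155/19 ≈ 60.789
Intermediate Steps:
J(U) = -15
R = -11/19 (R = 3*(-⅓) - 8*(-1/19) = -1 + 8/19 = -11/19 ≈ -0.57895)
Q = 7
(R*J(7))*Q = -11/19*(-15)*7 = (165/19)*7 = 1155/19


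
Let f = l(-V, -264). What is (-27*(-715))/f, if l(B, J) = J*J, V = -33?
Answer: 195/704 ≈ 0.27699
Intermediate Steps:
l(B, J) = J**2
f = 69696 (f = (-264)**2 = 69696)
(-27*(-715))/f = -27*(-715)/69696 = 19305*(1/69696) = 195/704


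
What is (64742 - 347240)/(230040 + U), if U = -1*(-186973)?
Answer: -282498/417013 ≈ -0.67743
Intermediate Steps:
U = 186973
(64742 - 347240)/(230040 + U) = (64742 - 347240)/(230040 + 186973) = -282498/417013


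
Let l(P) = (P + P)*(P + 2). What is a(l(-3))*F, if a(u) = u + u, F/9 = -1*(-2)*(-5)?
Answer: -1080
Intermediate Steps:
l(P) = 2*P*(2 + P) (l(P) = (2*P)*(2 + P) = 2*P*(2 + P))
F = -90 (F = 9*(-1*(-2)*(-5)) = 9*(2*(-5)) = 9*(-10) = -90)
a(u) = 2*u
a(l(-3))*F = (2*(2*(-3)*(2 - 3)))*(-90) = (2*(2*(-3)*(-1)))*(-90) = (2*6)*(-90) = 12*(-90) = -1080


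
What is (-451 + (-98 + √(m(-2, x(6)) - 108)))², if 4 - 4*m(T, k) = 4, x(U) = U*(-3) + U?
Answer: 301293 - 6588*I*√3 ≈ 3.0129e+5 - 11411.0*I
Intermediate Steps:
x(U) = -2*U (x(U) = -3*U + U = -2*U)
m(T, k) = 0 (m(T, k) = 1 - ¼*4 = 1 - 1 = 0)
(-451 + (-98 + √(m(-2, x(6)) - 108)))² = (-451 + (-98 + √(0 - 108)))² = (-451 + (-98 + √(-108)))² = (-451 + (-98 + 6*I*√3))² = (-549 + 6*I*√3)²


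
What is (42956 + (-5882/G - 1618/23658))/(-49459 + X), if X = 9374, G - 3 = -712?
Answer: -360330710113/336183314685 ≈ -1.0718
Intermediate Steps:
G = -709 (G = 3 - 712 = -709)
(42956 + (-5882/G - 1618/23658))/(-49459 + X) = (42956 + (-5882/(-709) - 1618/23658))/(-49459 + 9374) = (42956 + (-5882*(-1/709) - 1618*1/23658))/(-40085) = (42956 + (5882/709 - 809/11829))*(-1/40085) = (42956 + 69004597/8386761)*(-1/40085) = (360330710113/8386761)*(-1/40085) = -360330710113/336183314685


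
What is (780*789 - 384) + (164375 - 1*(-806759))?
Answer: 1586170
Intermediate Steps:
(780*789 - 384) + (164375 - 1*(-806759)) = (615420 - 384) + (164375 + 806759) = 615036 + 971134 = 1586170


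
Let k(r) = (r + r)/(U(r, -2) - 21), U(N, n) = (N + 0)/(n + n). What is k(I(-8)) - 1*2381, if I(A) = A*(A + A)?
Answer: -126449/53 ≈ -2385.8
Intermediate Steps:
U(N, n) = N/(2*n) (U(N, n) = N/((2*n)) = N*(1/(2*n)) = N/(2*n))
I(A) = 2*A² (I(A) = A*(2*A) = 2*A²)
k(r) = 2*r/(-21 - r/4) (k(r) = (r + r)/((½)*r/(-2) - 21) = (2*r)/((½)*r*(-½) - 21) = (2*r)/(-r/4 - 21) = (2*r)/(-21 - r/4) = 2*r/(-21 - r/4))
k(I(-8)) - 1*2381 = 8*(2*(-8)²)/(-84 - 2*(-8)²) - 1*2381 = 8*(2*64)/(-84 - 2*64) - 2381 = 8*128/(-84 - 1*128) - 2381 = 8*128/(-84 - 128) - 2381 = 8*128/(-212) - 2381 = 8*128*(-1/212) - 2381 = -256/53 - 2381 = -126449/53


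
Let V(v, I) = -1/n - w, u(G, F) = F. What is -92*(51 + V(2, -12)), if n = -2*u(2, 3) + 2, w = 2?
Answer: -4531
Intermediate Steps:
n = -4 (n = -2*3 + 2 = -6 + 2 = -4)
V(v, I) = -7/4 (V(v, I) = -1/(-4) - 1*2 = -1*(-¼) - 2 = ¼ - 2 = -7/4)
-92*(51 + V(2, -12)) = -92*(51 - 7/4) = -92*197/4 = -4531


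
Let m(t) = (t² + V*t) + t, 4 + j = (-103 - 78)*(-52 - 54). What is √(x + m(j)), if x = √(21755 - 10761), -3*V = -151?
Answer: √(368933800 + √10994) ≈ 19208.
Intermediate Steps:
V = 151/3 (V = -⅓*(-151) = 151/3 ≈ 50.333)
j = 19182 (j = -4 + (-103 - 78)*(-52 - 54) = -4 - 181*(-106) = -4 + 19186 = 19182)
m(t) = t² + 154*t/3 (m(t) = (t² + 151*t/3) + t = t² + 154*t/3)
x = √10994 ≈ 104.85
√(x + m(j)) = √(√10994 + (⅓)*19182*(154 + 3*19182)) = √(√10994 + (⅓)*19182*(154 + 57546)) = √(√10994 + (⅓)*19182*57700) = √(√10994 + 368933800) = √(368933800 + √10994)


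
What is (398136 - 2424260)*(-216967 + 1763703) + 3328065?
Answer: -3133875603199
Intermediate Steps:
(398136 - 2424260)*(-216967 + 1763703) + 3328065 = -2026124*1546736 + 3328065 = -3133878931264 + 3328065 = -3133875603199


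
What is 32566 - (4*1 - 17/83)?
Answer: 2702663/83 ≈ 32562.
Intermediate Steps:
32566 - (4*1 - 17/83) = 32566 - (4 - 17*1/83) = 32566 - (4 - 17/83) = 32566 - 1*315/83 = 32566 - 315/83 = 2702663/83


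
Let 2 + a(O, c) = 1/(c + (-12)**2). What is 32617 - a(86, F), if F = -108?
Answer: 1174283/36 ≈ 32619.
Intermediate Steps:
a(O, c) = -2 + 1/(144 + c) (a(O, c) = -2 + 1/(c + (-12)**2) = -2 + 1/(c + 144) = -2 + 1/(144 + c))
32617 - a(86, F) = 32617 - (-287 - 2*(-108))/(144 - 108) = 32617 - (-287 + 216)/36 = 32617 - (-71)/36 = 32617 - 1*(-71/36) = 32617 + 71/36 = 1174283/36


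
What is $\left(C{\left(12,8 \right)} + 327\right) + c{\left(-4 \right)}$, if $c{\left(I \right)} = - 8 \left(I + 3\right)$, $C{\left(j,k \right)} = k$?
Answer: $343$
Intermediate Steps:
$c{\left(I \right)} = -24 - 8 I$ ($c{\left(I \right)} = - 8 \left(3 + I\right) = -24 - 8 I$)
$\left(C{\left(12,8 \right)} + 327\right) + c{\left(-4 \right)} = \left(8 + 327\right) - -8 = 335 + \left(-24 + 32\right) = 335 + 8 = 343$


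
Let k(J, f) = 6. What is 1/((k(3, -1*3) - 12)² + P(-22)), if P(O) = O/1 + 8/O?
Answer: 11/150 ≈ 0.073333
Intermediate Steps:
P(O) = O + 8/O (P(O) = O*1 + 8/O = O + 8/O)
1/((k(3, -1*3) - 12)² + P(-22)) = 1/((6 - 12)² + (-22 + 8/(-22))) = 1/((-6)² + (-22 + 8*(-1/22))) = 1/(36 + (-22 - 4/11)) = 1/(36 - 246/11) = 1/(150/11) = 11/150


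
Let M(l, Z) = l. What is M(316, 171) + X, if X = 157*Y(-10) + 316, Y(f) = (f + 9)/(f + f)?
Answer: 12797/20 ≈ 639.85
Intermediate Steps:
Y(f) = (9 + f)/(2*f) (Y(f) = (9 + f)/((2*f)) = (9 + f)*(1/(2*f)) = (9 + f)/(2*f))
X = 6477/20 (X = 157*((1/2)*(9 - 10)/(-10)) + 316 = 157*((1/2)*(-1/10)*(-1)) + 316 = 157*(1/20) + 316 = 157/20 + 316 = 6477/20 ≈ 323.85)
M(316, 171) + X = 316 + 6477/20 = 12797/20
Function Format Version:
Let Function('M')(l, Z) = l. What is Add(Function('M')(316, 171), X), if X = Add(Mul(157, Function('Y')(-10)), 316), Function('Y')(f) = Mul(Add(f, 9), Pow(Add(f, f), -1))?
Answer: Rational(12797, 20) ≈ 639.85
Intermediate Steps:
Function('Y')(f) = Mul(Rational(1, 2), Pow(f, -1), Add(9, f)) (Function('Y')(f) = Mul(Add(9, f), Pow(Mul(2, f), -1)) = Mul(Add(9, f), Mul(Rational(1, 2), Pow(f, -1))) = Mul(Rational(1, 2), Pow(f, -1), Add(9, f)))
X = Rational(6477, 20) (X = Add(Mul(157, Mul(Rational(1, 2), Pow(-10, -1), Add(9, -10))), 316) = Add(Mul(157, Mul(Rational(1, 2), Rational(-1, 10), -1)), 316) = Add(Mul(157, Rational(1, 20)), 316) = Add(Rational(157, 20), 316) = Rational(6477, 20) ≈ 323.85)
Add(Function('M')(316, 171), X) = Add(316, Rational(6477, 20)) = Rational(12797, 20)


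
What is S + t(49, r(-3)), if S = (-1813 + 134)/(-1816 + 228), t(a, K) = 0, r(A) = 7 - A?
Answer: 1679/1588 ≈ 1.0573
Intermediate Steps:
S = 1679/1588 (S = -1679/(-1588) = -1679*(-1/1588) = 1679/1588 ≈ 1.0573)
S + t(49, r(-3)) = 1679/1588 + 0 = 1679/1588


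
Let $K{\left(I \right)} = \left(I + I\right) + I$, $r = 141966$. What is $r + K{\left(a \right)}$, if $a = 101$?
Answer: $142269$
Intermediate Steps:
$K{\left(I \right)} = 3 I$ ($K{\left(I \right)} = 2 I + I = 3 I$)
$r + K{\left(a \right)} = 141966 + 3 \cdot 101 = 141966 + 303 = 142269$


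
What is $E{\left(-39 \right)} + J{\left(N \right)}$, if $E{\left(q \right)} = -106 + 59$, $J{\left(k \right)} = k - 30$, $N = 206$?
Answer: $129$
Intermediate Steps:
$J{\left(k \right)} = -30 + k$
$E{\left(q \right)} = -47$
$E{\left(-39 \right)} + J{\left(N \right)} = -47 + \left(-30 + 206\right) = -47 + 176 = 129$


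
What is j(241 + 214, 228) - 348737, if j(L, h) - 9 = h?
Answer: -348500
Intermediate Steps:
j(L, h) = 9 + h
j(241 + 214, 228) - 348737 = (9 + 228) - 348737 = 237 - 348737 = -348500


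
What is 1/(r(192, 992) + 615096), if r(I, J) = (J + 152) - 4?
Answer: 1/616236 ≈ 1.6228e-6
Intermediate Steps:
r(I, J) = 148 + J (r(I, J) = (152 + J) - 4 = 148 + J)
1/(r(192, 992) + 615096) = 1/((148 + 992) + 615096) = 1/(1140 + 615096) = 1/616236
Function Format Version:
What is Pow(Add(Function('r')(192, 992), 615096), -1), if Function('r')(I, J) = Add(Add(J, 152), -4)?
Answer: Rational(1, 616236) ≈ 1.6228e-6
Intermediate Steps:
Function('r')(I, J) = Add(148, J) (Function('r')(I, J) = Add(Add(152, J), -4) = Add(148, J))
Pow(Add(Function('r')(192, 992), 615096), -1) = Pow(Add(Add(148, 992), 615096), -1) = Pow(Add(1140, 615096), -1) = Pow(616236, -1) = Rational(1, 616236)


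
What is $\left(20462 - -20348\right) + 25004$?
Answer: $65814$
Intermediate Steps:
$\left(20462 - -20348\right) + 25004 = \left(20462 + 20348\right) + 25004 = 40810 + 25004 = 65814$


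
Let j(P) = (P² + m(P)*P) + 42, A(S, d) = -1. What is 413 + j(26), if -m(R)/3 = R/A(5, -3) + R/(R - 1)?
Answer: 76947/25 ≈ 3077.9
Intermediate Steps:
m(R) = 3*R - 3*R/(-1 + R) (m(R) = -3*(R/(-1) + R/(R - 1)) = -3*(R*(-1) + R/(-1 + R)) = -3*(-R + R/(-1 + R)) = 3*R - 3*R/(-1 + R))
j(P) = 42 + P² + 3*P²*(-2 + P)/(-1 + P) (j(P) = (P² + (3*P*(-2 + P)/(-1 + P))*P) + 42 = (P² + 3*P²*(-2 + P)/(-1 + P)) + 42 = 42 + P² + 3*P²*(-2 + P)/(-1 + P))
413 + j(26) = 413 + (-42 - 7*26² + 4*26³ + 42*26)/(-1 + 26) = 413 + (-42 - 7*676 + 4*17576 + 1092)/25 = 413 + (-42 - 4732 + 70304 + 1092)/25 = 413 + (1/25)*66622 = 413 + 66622/25 = 76947/25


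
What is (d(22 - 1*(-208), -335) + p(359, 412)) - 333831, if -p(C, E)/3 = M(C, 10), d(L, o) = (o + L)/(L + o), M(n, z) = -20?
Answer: -333770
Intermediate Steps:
d(L, o) = 1 (d(L, o) = (L + o)/(L + o) = 1)
p(C, E) = 60 (p(C, E) = -3*(-20) = 60)
(d(22 - 1*(-208), -335) + p(359, 412)) - 333831 = (1 + 60) - 333831 = 61 - 333831 = -333770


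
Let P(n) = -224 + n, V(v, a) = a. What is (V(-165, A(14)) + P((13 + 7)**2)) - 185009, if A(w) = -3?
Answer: -184836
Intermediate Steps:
(V(-165, A(14)) + P((13 + 7)**2)) - 185009 = (-3 + (-224 + (13 + 7)**2)) - 185009 = (-3 + (-224 + 20**2)) - 185009 = (-3 + (-224 + 400)) - 185009 = (-3 + 176) - 185009 = 173 - 185009 = -184836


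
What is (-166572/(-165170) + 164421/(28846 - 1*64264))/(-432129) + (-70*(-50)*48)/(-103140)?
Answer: -393234758935619233/241419300136223670 ≈ -1.6288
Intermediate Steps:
(-166572/(-165170) + 164421/(28846 - 1*64264))/(-432129) + (-70*(-50)*48)/(-103140) = (-166572*(-1/165170) + 164421/(28846 - 64264))*(-1/432129) + (3500*48)*(-1/103140) = (83286/82585 + 164421/(-35418))*(-1/432129) + 168000*(-1/103140) = (83286/82585 + 164421*(-1/35418))*(-1/432129) - 2800/1719 = (83286/82585 - 54807/11806)*(-1/432129) - 2800/1719 = -3542961579/974998510*(-1/432129) - 2800/1719 = 1180987193/140441710375930 - 2800/1719 = -393234758935619233/241419300136223670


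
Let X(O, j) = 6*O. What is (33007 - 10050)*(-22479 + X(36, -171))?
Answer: -511091691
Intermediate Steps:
(33007 - 10050)*(-22479 + X(36, -171)) = (33007 - 10050)*(-22479 + 6*36) = 22957*(-22479 + 216) = 22957*(-22263) = -511091691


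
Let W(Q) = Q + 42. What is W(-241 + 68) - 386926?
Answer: -387057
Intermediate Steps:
W(Q) = 42 + Q
W(-241 + 68) - 386926 = (42 + (-241 + 68)) - 386926 = (42 - 173) - 386926 = -131 - 386926 = -387057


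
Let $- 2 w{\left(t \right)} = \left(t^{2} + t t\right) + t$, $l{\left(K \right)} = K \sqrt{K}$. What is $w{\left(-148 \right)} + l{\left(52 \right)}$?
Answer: $-21830 + 104 \sqrt{13} \approx -21455.0$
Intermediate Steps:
$l{\left(K \right)} = K^{\frac{3}{2}}$
$w{\left(t \right)} = - t^{2} - \frac{t}{2}$ ($w{\left(t \right)} = - \frac{\left(t^{2} + t t\right) + t}{2} = - \frac{\left(t^{2} + t^{2}\right) + t}{2} = - \frac{2 t^{2} + t}{2} = - \frac{t + 2 t^{2}}{2} = - t^{2} - \frac{t}{2}$)
$w{\left(-148 \right)} + l{\left(52 \right)} = \left(-1\right) \left(-148\right) \left(\frac{1}{2} - 148\right) + 52^{\frac{3}{2}} = \left(-1\right) \left(-148\right) \left(- \frac{295}{2}\right) + 104 \sqrt{13} = -21830 + 104 \sqrt{13}$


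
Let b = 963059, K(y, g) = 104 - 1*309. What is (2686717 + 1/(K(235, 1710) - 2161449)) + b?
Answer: 7889552889503/2161654 ≈ 3.6498e+6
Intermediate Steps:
K(y, g) = -205 (K(y, g) = 104 - 309 = -205)
(2686717 + 1/(K(235, 1710) - 2161449)) + b = (2686717 + 1/(-205 - 2161449)) + 963059 = (2686717 + 1/(-2161654)) + 963059 = (2686717 - 1/2161654) + 963059 = 5807752549917/2161654 + 963059 = 7889552889503/2161654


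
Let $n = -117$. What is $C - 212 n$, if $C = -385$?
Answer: $24419$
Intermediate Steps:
$C - 212 n = -385 - -24804 = -385 + 24804 = 24419$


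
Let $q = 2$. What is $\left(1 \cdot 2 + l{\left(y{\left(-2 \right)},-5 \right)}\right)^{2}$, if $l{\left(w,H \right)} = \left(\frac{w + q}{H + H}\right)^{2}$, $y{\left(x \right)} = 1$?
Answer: $\frac{43681}{10000} \approx 4.3681$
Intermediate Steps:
$l{\left(w,H \right)} = \frac{\left(2 + w\right)^{2}}{4 H^{2}}$ ($l{\left(w,H \right)} = \left(\frac{w + 2}{H + H}\right)^{2} = \left(\frac{2 + w}{2 H}\right)^{2} = \frac{\left(2 + w\right)^{2}}{4 H^{2}}$)
$\left(1 \cdot 2 + l{\left(y{\left(-2 \right)},-5 \right)}\right)^{2} = \left(1 \cdot 2 + \frac{\left(2 + 1\right)^{2}}{4 \cdot 25}\right)^{2} = \left(2 + \frac{1}{4} \cdot \frac{1}{25} \cdot 3^{2}\right)^{2} = \left(2 + \frac{1}{4} \cdot \frac{1}{25} \cdot 9\right)^{2} = \left(2 + \frac{9}{100}\right)^{2} = \left(\frac{209}{100}\right)^{2} = \frac{43681}{10000}$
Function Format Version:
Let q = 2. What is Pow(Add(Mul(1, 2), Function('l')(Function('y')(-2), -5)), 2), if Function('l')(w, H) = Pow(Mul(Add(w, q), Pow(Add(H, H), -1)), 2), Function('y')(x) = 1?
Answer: Rational(43681, 10000) ≈ 4.3681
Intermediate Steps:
Function('l')(w, H) = Mul(Rational(1, 4), Pow(H, -2), Pow(Add(2, w), 2)) (Function('l')(w, H) = Pow(Mul(Add(w, 2), Pow(Add(H, H), -1)), 2) = Pow(Mul(Add(2, w), Pow(Mul(2, H), -1)), 2) = Pow(Mul(Add(2, w), Mul(Rational(1, 2), Pow(H, -1))), 2) = Pow(Mul(Rational(1, 2), Pow(H, -1), Add(2, w)), 2) = Mul(Rational(1, 4), Pow(H, -2), Pow(Add(2, w), 2)))
Pow(Add(Mul(1, 2), Function('l')(Function('y')(-2), -5)), 2) = Pow(Add(Mul(1, 2), Mul(Rational(1, 4), Pow(-5, -2), Pow(Add(2, 1), 2))), 2) = Pow(Add(2, Mul(Rational(1, 4), Rational(1, 25), Pow(3, 2))), 2) = Pow(Add(2, Mul(Rational(1, 4), Rational(1, 25), 9)), 2) = Pow(Add(2, Rational(9, 100)), 2) = Pow(Rational(209, 100), 2) = Rational(43681, 10000)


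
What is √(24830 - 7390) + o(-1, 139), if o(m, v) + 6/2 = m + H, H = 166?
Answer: 162 + 4*√1090 ≈ 294.06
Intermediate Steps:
o(m, v) = 163 + m (o(m, v) = -3 + (m + 166) = -3 + (166 + m) = 163 + m)
√(24830 - 7390) + o(-1, 139) = √(24830 - 7390) + (163 - 1) = √17440 + 162 = 4*√1090 + 162 = 162 + 4*√1090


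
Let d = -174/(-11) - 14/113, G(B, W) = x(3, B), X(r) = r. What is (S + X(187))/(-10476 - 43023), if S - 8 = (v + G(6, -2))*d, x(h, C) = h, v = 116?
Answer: -2563837/66499257 ≈ -0.038554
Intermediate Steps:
G(B, W) = 3
d = 19508/1243 (d = -174*(-1/11) - 14*1/113 = 174/11 - 14/113 = 19508/1243 ≈ 15.694)
S = 2331396/1243 (S = 8 + (116 + 3)*(19508/1243) = 8 + 119*(19508/1243) = 8 + 2321452/1243 = 2331396/1243 ≈ 1875.6)
(S + X(187))/(-10476 - 43023) = (2331396/1243 + 187)/(-10476 - 43023) = (2563837/1243)/(-53499) = (2563837/1243)*(-1/53499) = -2563837/66499257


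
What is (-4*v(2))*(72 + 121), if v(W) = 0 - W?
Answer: 1544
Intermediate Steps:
v(W) = -W
(-4*v(2))*(72 + 121) = (-(-4)*2)*(72 + 121) = -4*(-2)*193 = 8*193 = 1544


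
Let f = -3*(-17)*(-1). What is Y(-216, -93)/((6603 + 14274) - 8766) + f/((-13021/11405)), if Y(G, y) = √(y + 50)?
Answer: 581655/13021 + I*√43/12111 ≈ 44.671 + 0.00054144*I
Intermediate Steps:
f = -51 (f = 51*(-1) = -51)
Y(G, y) = √(50 + y)
Y(-216, -93)/((6603 + 14274) - 8766) + f/((-13021/11405)) = √(50 - 93)/((6603 + 14274) - 8766) - 51/((-13021/11405)) = √(-43)/(20877 - 8766) - 51/((-13021*1/11405)) = (I*√43)/12111 - 51/(-13021/11405) = (I*√43)*(1/12111) - 51*(-11405/13021) = I*√43/12111 + 581655/13021 = 581655/13021 + I*√43/12111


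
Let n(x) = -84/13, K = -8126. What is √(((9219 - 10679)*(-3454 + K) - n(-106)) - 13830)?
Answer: 3*√317212558/13 ≈ 4110.1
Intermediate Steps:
n(x) = -84/13 (n(x) = -84*1/13 = -84/13)
√(((9219 - 10679)*(-3454 + K) - n(-106)) - 13830) = √(((9219 - 10679)*(-3454 - 8126) - 1*(-84/13)) - 13830) = √((-1460*(-11580) + 84/13) - 13830) = √((16906800 + 84/13) - 13830) = √(219788484/13 - 13830) = √(219608694/13) = 3*√317212558/13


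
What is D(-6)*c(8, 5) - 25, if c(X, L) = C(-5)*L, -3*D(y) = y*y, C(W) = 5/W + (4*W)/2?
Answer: 635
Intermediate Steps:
C(W) = 2*W + 5/W (C(W) = 5/W + (4*W)*(½) = 5/W + 2*W = 2*W + 5/W)
D(y) = -y²/3 (D(y) = -y*y/3 = -y²/3)
c(X, L) = -11*L (c(X, L) = (2*(-5) + 5/(-5))*L = (-10 + 5*(-⅕))*L = (-10 - 1)*L = -11*L)
D(-6)*c(8, 5) - 25 = (-⅓*(-6)²)*(-11*5) - 25 = -⅓*36*(-55) - 25 = -12*(-55) - 25 = 660 - 25 = 635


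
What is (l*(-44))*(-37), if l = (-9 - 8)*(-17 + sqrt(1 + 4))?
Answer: 470492 - 27676*sqrt(5) ≈ 4.0861e+5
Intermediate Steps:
l = 289 - 17*sqrt(5) (l = -17*(-17 + sqrt(5)) = 289 - 17*sqrt(5) ≈ 250.99)
(l*(-44))*(-37) = ((289 - 17*sqrt(5))*(-44))*(-37) = (-12716 + 748*sqrt(5))*(-37) = 470492 - 27676*sqrt(5)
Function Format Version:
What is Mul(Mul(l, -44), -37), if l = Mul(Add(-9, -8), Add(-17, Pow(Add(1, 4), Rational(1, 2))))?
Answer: Add(470492, Mul(-27676, Pow(5, Rational(1, 2)))) ≈ 4.0861e+5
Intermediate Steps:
l = Add(289, Mul(-17, Pow(5, Rational(1, 2)))) (l = Mul(-17, Add(-17, Pow(5, Rational(1, 2)))) = Add(289, Mul(-17, Pow(5, Rational(1, 2)))) ≈ 250.99)
Mul(Mul(l, -44), -37) = Mul(Mul(Add(289, Mul(-17, Pow(5, Rational(1, 2)))), -44), -37) = Mul(Add(-12716, Mul(748, Pow(5, Rational(1, 2)))), -37) = Add(470492, Mul(-27676, Pow(5, Rational(1, 2))))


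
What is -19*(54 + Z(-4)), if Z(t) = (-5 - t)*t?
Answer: -1102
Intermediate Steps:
Z(t) = t*(-5 - t)
-19*(54 + Z(-4)) = -19*(54 - 1*(-4)*(5 - 4)) = -19*(54 - 1*(-4)*1) = -19*(54 + 4) = -19*58 = -1102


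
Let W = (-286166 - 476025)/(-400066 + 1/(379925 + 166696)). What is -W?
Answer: -416629606611/218684476985 ≈ -1.9052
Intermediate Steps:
W = 416629606611/218684476985 (W = -762191/(-400066 + 1/546621) = -762191/(-218684476985/546621) = -762191*(-546621/218684476985) = 416629606611/218684476985 ≈ 1.9052)
-W = -1*416629606611/218684476985 = -416629606611/218684476985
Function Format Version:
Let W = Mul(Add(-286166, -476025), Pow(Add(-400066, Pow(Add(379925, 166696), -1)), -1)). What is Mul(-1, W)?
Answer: Rational(-416629606611, 218684476985) ≈ -1.9052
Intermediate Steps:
W = Rational(416629606611, 218684476985) (W = Mul(-762191, Pow(Add(-400066, Pow(546621, -1)), -1)) = Mul(-762191, Pow(Add(-400066, Rational(1, 546621)), -1)) = Mul(-762191, Pow(Rational(-218684476985, 546621), -1)) = Mul(-762191, Rational(-546621, 218684476985)) = Rational(416629606611, 218684476985) ≈ 1.9052)
Mul(-1, W) = Mul(-1, Rational(416629606611, 218684476985)) = Rational(-416629606611, 218684476985)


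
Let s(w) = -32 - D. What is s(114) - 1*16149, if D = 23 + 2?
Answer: -16206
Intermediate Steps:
D = 25
s(w) = -57 (s(w) = -32 - 1*25 = -32 - 25 = -57)
s(114) - 1*16149 = -57 - 1*16149 = -57 - 16149 = -16206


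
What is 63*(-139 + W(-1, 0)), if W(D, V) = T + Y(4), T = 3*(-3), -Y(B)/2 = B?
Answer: -9828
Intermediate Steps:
Y(B) = -2*B
T = -9
W(D, V) = -17 (W(D, V) = -9 - 2*4 = -9 - 8 = -17)
63*(-139 + W(-1, 0)) = 63*(-139 - 17) = 63*(-156) = -9828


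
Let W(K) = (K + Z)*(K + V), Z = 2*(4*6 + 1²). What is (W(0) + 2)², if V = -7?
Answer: 121104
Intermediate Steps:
Z = 50 (Z = 2*(24 + 1) = 2*25 = 50)
W(K) = (-7 + K)*(50 + K) (W(K) = (K + 50)*(K - 7) = (50 + K)*(-7 + K) = (-7 + K)*(50 + K))
(W(0) + 2)² = ((-350 + 0² + 43*0) + 2)² = ((-350 + 0 + 0) + 2)² = (-350 + 2)² = (-348)² = 121104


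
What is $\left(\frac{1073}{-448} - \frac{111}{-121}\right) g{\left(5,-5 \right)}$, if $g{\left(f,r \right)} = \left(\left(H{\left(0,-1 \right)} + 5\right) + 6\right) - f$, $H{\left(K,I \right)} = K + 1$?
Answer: $- \frac{80105}{7744} \approx -10.344$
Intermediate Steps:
$H{\left(K,I \right)} = 1 + K$
$g{\left(f,r \right)} = 12 - f$ ($g{\left(f,r \right)} = \left(\left(\left(1 + 0\right) + 5\right) + 6\right) - f = \left(\left(1 + 5\right) + 6\right) - f = \left(6 + 6\right) - f = 12 - f$)
$\left(\frac{1073}{-448} - \frac{111}{-121}\right) g{\left(5,-5 \right)} = \left(\frac{1073}{-448} - \frac{111}{-121}\right) \left(12 - 5\right) = \left(1073 \left(- \frac{1}{448}\right) - - \frac{111}{121}\right) \left(12 - 5\right) = \left(- \frac{1073}{448} + \frac{111}{121}\right) 7 = \left(- \frac{80105}{54208}\right) 7 = - \frac{80105}{7744}$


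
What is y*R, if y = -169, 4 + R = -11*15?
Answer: 28561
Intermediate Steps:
R = -169 (R = -4 - 11*15 = -4 - 165 = -169)
y*R = -169*(-169) = 28561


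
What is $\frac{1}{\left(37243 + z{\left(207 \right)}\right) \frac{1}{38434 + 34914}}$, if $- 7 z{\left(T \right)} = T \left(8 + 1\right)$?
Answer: $\frac{256718}{129419} \approx 1.9836$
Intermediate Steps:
$z{\left(T \right)} = - \frac{9 T}{7}$ ($z{\left(T \right)} = - \frac{T \left(8 + 1\right)}{7} = - \frac{T 9}{7} = - \frac{9 T}{7}$)
$\frac{1}{\left(37243 + z{\left(207 \right)}\right) \frac{1}{38434 + 34914}} = \frac{1}{\left(37243 - \frac{1863}{7}\right) \frac{1}{38434 + 34914}} = \frac{1}{\left(37243 - \frac{1863}{7}\right) \frac{1}{73348}} = \frac{1}{\frac{258838}{7} \cdot \frac{1}{73348}} = \frac{1}{\frac{129419}{256718}} = \frac{256718}{129419}$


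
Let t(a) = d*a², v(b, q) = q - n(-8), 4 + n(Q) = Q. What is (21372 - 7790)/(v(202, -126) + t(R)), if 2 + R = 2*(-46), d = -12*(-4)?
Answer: 6791/212007 ≈ 0.032032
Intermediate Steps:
n(Q) = -4 + Q
d = 48
v(b, q) = 12 + q (v(b, q) = q - (-4 - 8) = q - 1*(-12) = q + 12 = 12 + q)
R = -94 (R = -2 + 2*(-46) = -2 - 92 = -94)
t(a) = 48*a²
(21372 - 7790)/(v(202, -126) + t(R)) = (21372 - 7790)/((12 - 126) + 48*(-94)²) = 13582/(-114 + 48*8836) = 13582/(-114 + 424128) = 13582/424014 = 13582*(1/424014) = 6791/212007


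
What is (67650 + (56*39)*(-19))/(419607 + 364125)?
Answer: 4359/130622 ≈ 0.033371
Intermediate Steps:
(67650 + (56*39)*(-19))/(419607 + 364125) = (67650 + 2184*(-19))/783732 = (67650 - 41496)*(1/783732) = 26154*(1/783732) = 4359/130622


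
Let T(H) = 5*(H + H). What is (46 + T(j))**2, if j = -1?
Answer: 1296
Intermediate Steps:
T(H) = 10*H (T(H) = 5*(2*H) = 10*H)
(46 + T(j))**2 = (46 + 10*(-1))**2 = (46 - 10)**2 = 36**2 = 1296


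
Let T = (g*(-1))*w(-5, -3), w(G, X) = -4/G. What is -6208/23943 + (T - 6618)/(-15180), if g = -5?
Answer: 154883/877910 ≈ 0.17642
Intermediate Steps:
T = 4 (T = (-5*(-1))*(-4/(-5)) = 5*(-4*(-⅕)) = 5*(⅘) = 4)
-6208/23943 + (T - 6618)/(-15180) = -6208/23943 + (4 - 6618)/(-15180) = -6208*1/23943 - 6614*(-1/15180) = -6208/23943 + 3307/7590 = 154883/877910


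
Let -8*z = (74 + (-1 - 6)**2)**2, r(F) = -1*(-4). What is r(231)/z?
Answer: -32/15129 ≈ -0.0021151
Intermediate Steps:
r(F) = 4
z = -15129/8 (z = -(74 + (-1 - 6)**2)**2/8 = -(74 + (-7)**2)**2/8 = -(74 + 49)**2/8 = -1/8*123**2 = -1/8*15129 = -15129/8 ≈ -1891.1)
r(231)/z = 4/(-15129/8) = 4*(-8/15129) = -32/15129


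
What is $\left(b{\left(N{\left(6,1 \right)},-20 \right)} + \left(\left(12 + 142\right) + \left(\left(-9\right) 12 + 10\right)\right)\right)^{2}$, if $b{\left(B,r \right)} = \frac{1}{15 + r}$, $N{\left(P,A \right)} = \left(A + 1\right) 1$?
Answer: $\frac{77841}{25} \approx 3113.6$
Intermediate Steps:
$N{\left(P,A \right)} = 1 + A$ ($N{\left(P,A \right)} = \left(1 + A\right) 1 = 1 + A$)
$\left(b{\left(N{\left(6,1 \right)},-20 \right)} + \left(\left(12 + 142\right) + \left(\left(-9\right) 12 + 10\right)\right)\right)^{2} = \left(\frac{1}{15 - 20} + \left(\left(12 + 142\right) + \left(\left(-9\right) 12 + 10\right)\right)\right)^{2} = \left(\frac{1}{-5} + \left(154 + \left(-108 + 10\right)\right)\right)^{2} = \left(- \frac{1}{5} + \left(154 - 98\right)\right)^{2} = \left(- \frac{1}{5} + 56\right)^{2} = \left(\frac{279}{5}\right)^{2} = \frac{77841}{25}$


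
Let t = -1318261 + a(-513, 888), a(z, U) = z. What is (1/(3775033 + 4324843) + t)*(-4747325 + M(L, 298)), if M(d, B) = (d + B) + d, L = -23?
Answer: 50707786953621838679/8099876 ≈ 6.2603e+12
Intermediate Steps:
M(d, B) = B + 2*d (M(d, B) = (B + d) + d = B + 2*d)
t = -1318774 (t = -1318261 - 513 = -1318774)
(1/(3775033 + 4324843) + t)*(-4747325 + M(L, 298)) = (1/(3775033 + 4324843) - 1318774)*(-4747325 + (298 + 2*(-23))) = (1/8099876 - 1318774)*(-4747325 + (298 - 46)) = (1/8099876 - 1318774)*(-4747325 + 252) = -10681905872023/8099876*(-4747073) = 50707786953621838679/8099876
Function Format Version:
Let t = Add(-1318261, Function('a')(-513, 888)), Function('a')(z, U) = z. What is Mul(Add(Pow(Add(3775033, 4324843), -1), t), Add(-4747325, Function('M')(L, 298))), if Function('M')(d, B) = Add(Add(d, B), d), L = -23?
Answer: Rational(50707786953621838679, 8099876) ≈ 6.2603e+12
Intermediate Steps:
Function('M')(d, B) = Add(B, Mul(2, d)) (Function('M')(d, B) = Add(Add(B, d), d) = Add(B, Mul(2, d)))
t = -1318774 (t = Add(-1318261, -513) = -1318774)
Mul(Add(Pow(Add(3775033, 4324843), -1), t), Add(-4747325, Function('M')(L, 298))) = Mul(Add(Pow(Add(3775033, 4324843), -1), -1318774), Add(-4747325, Add(298, Mul(2, -23)))) = Mul(Add(Pow(8099876, -1), -1318774), Add(-4747325, Add(298, -46))) = Mul(Add(Rational(1, 8099876), -1318774), Add(-4747325, 252)) = Mul(Rational(-10681905872023, 8099876), -4747073) = Rational(50707786953621838679, 8099876)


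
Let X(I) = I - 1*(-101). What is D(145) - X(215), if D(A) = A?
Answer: -171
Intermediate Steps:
X(I) = 101 + I (X(I) = I + 101 = 101 + I)
D(145) - X(215) = 145 - (101 + 215) = 145 - 1*316 = 145 - 316 = -171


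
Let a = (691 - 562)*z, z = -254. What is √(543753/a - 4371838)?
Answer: I*√521518901877814/10922 ≈ 2090.9*I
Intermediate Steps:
a = -32766 (a = (691 - 562)*(-254) = 129*(-254) = -32766)
√(543753/a - 4371838) = √(543753/(-32766) - 4371838) = √(543753*(-1/32766) - 4371838) = √(-181251/10922 - 4371838) = √(-47749395887/10922) = I*√521518901877814/10922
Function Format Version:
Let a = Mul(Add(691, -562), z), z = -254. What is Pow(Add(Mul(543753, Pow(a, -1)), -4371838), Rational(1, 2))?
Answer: Mul(Rational(1, 10922), I, Pow(521518901877814, Rational(1, 2))) ≈ Mul(2090.9, I)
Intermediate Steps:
a = -32766 (a = Mul(Add(691, -562), -254) = Mul(129, -254) = -32766)
Pow(Add(Mul(543753, Pow(a, -1)), -4371838), Rational(1, 2)) = Pow(Add(Mul(543753, Pow(-32766, -1)), -4371838), Rational(1, 2)) = Pow(Add(Mul(543753, Rational(-1, 32766)), -4371838), Rational(1, 2)) = Pow(Add(Rational(-181251, 10922), -4371838), Rational(1, 2)) = Pow(Rational(-47749395887, 10922), Rational(1, 2)) = Mul(Rational(1, 10922), I, Pow(521518901877814, Rational(1, 2)))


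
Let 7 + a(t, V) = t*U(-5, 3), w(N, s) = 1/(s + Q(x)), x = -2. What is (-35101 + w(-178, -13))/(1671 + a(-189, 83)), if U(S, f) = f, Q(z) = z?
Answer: -526516/16455 ≈ -31.997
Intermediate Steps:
w(N, s) = 1/(-2 + s) (w(N, s) = 1/(s - 2) = 1/(-2 + s))
a(t, V) = -7 + 3*t (a(t, V) = -7 + t*3 = -7 + 3*t)
(-35101 + w(-178, -13))/(1671 + a(-189, 83)) = (-35101 + 1/(-2 - 13))/(1671 + (-7 + 3*(-189))) = (-35101 + 1/(-15))/(1671 + (-7 - 567)) = (-35101 - 1/15)/(1671 - 574) = -526516/15/1097 = -526516/15*1/1097 = -526516/16455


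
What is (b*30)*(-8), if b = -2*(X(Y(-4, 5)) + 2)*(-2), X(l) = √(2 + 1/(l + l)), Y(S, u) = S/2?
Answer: -1920 - 480*√7 ≈ -3190.0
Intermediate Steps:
Y(S, u) = S/2 (Y(S, u) = S*(½) = S/2)
X(l) = √(2 + 1/(2*l))
b = 8 + 2*√7 (b = -2*(√(8 + 2/(((½)*(-4))))/2 + 2)*(-2) = -2*(√(8 + 2/(-2))/2 + 2)*(-2) = -2*(√(8 + 2*(-½))/2 + 2)*(-2) = -2*(√(8 - 1)/2 + 2)*(-2) = -2*(√7/2 + 2)*(-2) = -2*(2 + √7/2)*(-2) = (-4 - √7)*(-2) = 8 + 2*√7 ≈ 13.292)
(b*30)*(-8) = ((8 + 2*√7)*30)*(-8) = (240 + 60*√7)*(-8) = -1920 - 480*√7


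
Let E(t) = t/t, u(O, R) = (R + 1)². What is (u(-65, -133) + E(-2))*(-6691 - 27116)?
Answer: -589086975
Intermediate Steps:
u(O, R) = (1 + R)²
E(t) = 1
(u(-65, -133) + E(-2))*(-6691 - 27116) = ((1 - 133)² + 1)*(-6691 - 27116) = ((-132)² + 1)*(-33807) = (17424 + 1)*(-33807) = 17425*(-33807) = -589086975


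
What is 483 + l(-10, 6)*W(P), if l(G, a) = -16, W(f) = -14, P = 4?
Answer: 707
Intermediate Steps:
483 + l(-10, 6)*W(P) = 483 - 16*(-14) = 483 + 224 = 707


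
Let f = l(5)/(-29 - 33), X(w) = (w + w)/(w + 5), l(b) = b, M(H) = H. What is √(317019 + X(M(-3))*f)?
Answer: √1218621966/62 ≈ 563.04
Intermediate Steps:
X(w) = 2*w/(5 + w) (X(w) = (2*w)/(5 + w) = 2*w/(5 + w))
f = -5/62 (f = 5/(-29 - 33) = 5/(-62) = 5*(-1/62) = -5/62 ≈ -0.080645)
√(317019 + X(M(-3))*f) = √(317019 + (2*(-3)/(5 - 3))*(-5/62)) = √(317019 + (2*(-3)/2)*(-5/62)) = √(317019 + (2*(-3)*(½))*(-5/62)) = √(317019 - 3*(-5/62)) = √(317019 + 15/62) = √(19655193/62) = √1218621966/62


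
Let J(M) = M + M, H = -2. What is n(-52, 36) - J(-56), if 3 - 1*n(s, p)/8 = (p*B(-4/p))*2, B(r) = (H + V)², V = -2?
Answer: -9080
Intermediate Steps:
B(r) = 16 (B(r) = (-2 - 2)² = (-4)² = 16)
n(s, p) = 24 - 256*p (n(s, p) = 24 - 8*p*16*2 = 24 - 8*16*p*2 = 24 - 256*p)
J(M) = 2*M
n(-52, 36) - J(-56) = (24 - 256*36) - 2*(-56) = (24 - 9216) - 1*(-112) = -9192 + 112 = -9080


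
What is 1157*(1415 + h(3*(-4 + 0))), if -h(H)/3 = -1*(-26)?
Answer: 1546909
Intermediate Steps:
h(H) = -78 (h(H) = -(-3)*(-26) = -3*26 = -78)
1157*(1415 + h(3*(-4 + 0))) = 1157*(1415 - 78) = 1157*1337 = 1546909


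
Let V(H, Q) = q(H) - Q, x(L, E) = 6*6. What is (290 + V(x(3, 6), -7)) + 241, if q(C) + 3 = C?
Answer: 571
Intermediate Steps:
x(L, E) = 36
q(C) = -3 + C
V(H, Q) = -3 + H - Q (V(H, Q) = (-3 + H) - Q = -3 + H - Q)
(290 + V(x(3, 6), -7)) + 241 = (290 + (-3 + 36 - 1*(-7))) + 241 = (290 + (-3 + 36 + 7)) + 241 = (290 + 40) + 241 = 330 + 241 = 571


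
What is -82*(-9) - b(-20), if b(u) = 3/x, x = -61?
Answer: 45021/61 ≈ 738.05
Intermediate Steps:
b(u) = -3/61 (b(u) = 3/(-61) = 3*(-1/61) = -3/61)
-82*(-9) - b(-20) = -82*(-9) - 1*(-3/61) = 738 + 3/61 = 45021/61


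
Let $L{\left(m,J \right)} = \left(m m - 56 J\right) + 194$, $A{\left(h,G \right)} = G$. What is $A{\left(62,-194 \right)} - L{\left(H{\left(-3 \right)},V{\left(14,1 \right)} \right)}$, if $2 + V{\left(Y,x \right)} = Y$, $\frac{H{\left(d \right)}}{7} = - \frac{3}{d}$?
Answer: $235$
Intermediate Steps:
$H{\left(d \right)} = - \frac{21}{d}$ ($H{\left(d \right)} = 7 \left(- \frac{3}{d}\right) = - \frac{21}{d}$)
$V{\left(Y,x \right)} = -2 + Y$
$L{\left(m,J \right)} = 194 + m^{2} - 56 J$ ($L{\left(m,J \right)} = \left(m^{2} - 56 J\right) + 194 = 194 + m^{2} - 56 J$)
$A{\left(62,-194 \right)} - L{\left(H{\left(-3 \right)},V{\left(14,1 \right)} \right)} = -194 - \left(194 + \left(- \frac{21}{-3}\right)^{2} - 56 \left(-2 + 14\right)\right) = -194 - \left(194 + \left(\left(-21\right) \left(- \frac{1}{3}\right)\right)^{2} - 672\right) = -194 - \left(194 + 7^{2} - 672\right) = -194 - \left(194 + 49 - 672\right) = -194 - -429 = -194 + 429 = 235$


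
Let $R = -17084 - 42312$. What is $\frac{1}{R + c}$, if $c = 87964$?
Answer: $\frac{1}{28568} \approx 3.5004 \cdot 10^{-5}$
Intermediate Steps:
$R = -59396$
$\frac{1}{R + c} = \frac{1}{-59396 + 87964} = \frac{1}{28568}$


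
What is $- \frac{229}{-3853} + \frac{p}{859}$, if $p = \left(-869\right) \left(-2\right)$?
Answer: $\frac{6893225}{3309727} \approx 2.0827$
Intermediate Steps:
$p = 1738$
$- \frac{229}{-3853} + \frac{p}{859} = - \frac{229}{-3853} + \frac{1738}{859} = \left(-229\right) \left(- \frac{1}{3853}\right) + 1738 \cdot \frac{1}{859} = \frac{229}{3853} + \frac{1738}{859} = \frac{6893225}{3309727}$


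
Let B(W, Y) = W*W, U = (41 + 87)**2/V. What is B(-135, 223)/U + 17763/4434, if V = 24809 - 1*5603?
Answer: 129360097241/6053888 ≈ 21368.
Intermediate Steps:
V = 19206 (V = 24809 - 5603 = 19206)
U = 8192/9603 (U = (41 + 87)**2/19206 = 128**2*(1/19206) = 16384*(1/19206) = 8192/9603 ≈ 0.85307)
B(W, Y) = W**2
B(-135, 223)/U + 17763/4434 = (-135)**2/(8192/9603) + 17763/4434 = 18225*(9603/8192) + 17763*(1/4434) = 175014675/8192 + 5921/1478 = 129360097241/6053888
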